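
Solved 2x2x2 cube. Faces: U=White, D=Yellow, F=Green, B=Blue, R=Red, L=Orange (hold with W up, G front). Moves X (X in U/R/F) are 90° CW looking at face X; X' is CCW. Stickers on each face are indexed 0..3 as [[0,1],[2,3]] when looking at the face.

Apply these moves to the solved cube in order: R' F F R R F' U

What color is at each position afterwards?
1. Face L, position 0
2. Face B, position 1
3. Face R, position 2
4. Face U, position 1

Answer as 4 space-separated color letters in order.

After move 1 (R'): R=RRRR U=WBWB F=GWGW D=YGYG B=YBYB
After move 2 (F): F=GGWW U=WBOO R=WRBR D=RRYG L=OYOG
After move 3 (F): F=WGWG U=WBGY R=OROR D=BWYG L=OROR
After move 4 (R): R=OORR U=WGGG F=WWWG D=BYYY B=YBBB
After move 5 (R): R=RORO U=WWGG F=WYWY D=BBYY B=GBGB
After move 6 (F'): F=YYWW U=WWRR R=BOBO D=RRYY L=OGOG
After move 7 (U): U=RWRW F=BOWW R=GBBO B=OGGB L=YYOG
Query 1: L[0] = Y
Query 2: B[1] = G
Query 3: R[2] = B
Query 4: U[1] = W

Answer: Y G B W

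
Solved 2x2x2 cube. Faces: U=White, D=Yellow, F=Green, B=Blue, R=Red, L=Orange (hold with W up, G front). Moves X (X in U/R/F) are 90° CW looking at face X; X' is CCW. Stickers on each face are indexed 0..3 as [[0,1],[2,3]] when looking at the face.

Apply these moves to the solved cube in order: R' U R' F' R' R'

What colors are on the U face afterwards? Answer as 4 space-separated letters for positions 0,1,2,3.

Answer: W O B W

Derivation:
After move 1 (R'): R=RRRR U=WBWB F=GWGW D=YGYG B=YBYB
After move 2 (U): U=WWBB F=RRGW R=YBRR B=OOYB L=GWOO
After move 3 (R'): R=BRYR U=WYBO F=RWGB D=YRYW B=GOGB
After move 4 (F'): F=WBRG U=WYBY R=RRYR D=WOYW L=GOOB
After move 5 (R'): R=RRRY U=WGBG F=WYRY D=WBYG B=WOOB
After move 6 (R'): R=RYRR U=WOBW F=WGRG D=WYYY B=GOBB
Query: U face = WOBW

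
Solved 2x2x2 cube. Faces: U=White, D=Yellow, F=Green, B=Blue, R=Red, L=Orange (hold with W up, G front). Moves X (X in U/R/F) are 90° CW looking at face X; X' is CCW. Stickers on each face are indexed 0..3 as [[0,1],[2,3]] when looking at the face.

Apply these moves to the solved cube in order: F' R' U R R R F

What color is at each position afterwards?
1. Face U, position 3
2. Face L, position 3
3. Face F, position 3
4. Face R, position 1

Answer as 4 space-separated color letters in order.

After move 1 (F'): F=GGGG U=WWRR R=YRYR D=OOYY L=OWOW
After move 2 (R'): R=RRYY U=WBRB F=GWGR D=OGYG B=YBOB
After move 3 (U): U=RWBB F=RRGR R=YBYY B=OWOB L=GWOW
After move 4 (R): R=YYYB U=RRBR F=RGGG D=OOYO B=BWWB
After move 5 (R): R=YYBY U=RGBG F=ROGO D=OWYB B=RWRB
After move 6 (R): R=BYYY U=ROBO F=RWGB D=ORYR B=GWGB
After move 7 (F): F=GRBW U=ROWW R=BYOY D=YBYR L=GOOR
Query 1: U[3] = W
Query 2: L[3] = R
Query 3: F[3] = W
Query 4: R[1] = Y

Answer: W R W Y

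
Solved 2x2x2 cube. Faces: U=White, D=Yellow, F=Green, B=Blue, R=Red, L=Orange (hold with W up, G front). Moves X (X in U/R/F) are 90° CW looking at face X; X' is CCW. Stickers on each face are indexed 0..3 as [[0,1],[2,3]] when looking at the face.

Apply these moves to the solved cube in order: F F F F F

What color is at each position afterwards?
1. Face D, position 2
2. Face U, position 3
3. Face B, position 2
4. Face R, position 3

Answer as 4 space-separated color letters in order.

Answer: Y O B R

Derivation:
After move 1 (F): F=GGGG U=WWOO R=WRWR D=RRYY L=OYOY
After move 2 (F): F=GGGG U=WWYY R=OROR D=WWYY L=OROR
After move 3 (F): F=GGGG U=WWRR R=YRYR D=OOYY L=OWOW
After move 4 (F): F=GGGG U=WWWW R=RRRR D=YYYY L=OOOO
After move 5 (F): F=GGGG U=WWOO R=WRWR D=RRYY L=OYOY
Query 1: D[2] = Y
Query 2: U[3] = O
Query 3: B[2] = B
Query 4: R[3] = R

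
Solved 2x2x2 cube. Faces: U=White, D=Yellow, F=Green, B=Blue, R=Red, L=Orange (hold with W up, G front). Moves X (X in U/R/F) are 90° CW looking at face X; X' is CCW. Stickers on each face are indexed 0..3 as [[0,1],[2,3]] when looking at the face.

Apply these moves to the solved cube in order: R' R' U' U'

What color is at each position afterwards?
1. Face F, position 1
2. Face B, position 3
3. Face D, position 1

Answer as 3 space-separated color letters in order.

Answer: B B W

Derivation:
After move 1 (R'): R=RRRR U=WBWB F=GWGW D=YGYG B=YBYB
After move 2 (R'): R=RRRR U=WYWY F=GBGB D=YWYW B=GBGB
After move 3 (U'): U=YYWW F=OOGB R=GBRR B=RRGB L=GBOO
After move 4 (U'): U=YWYW F=GBGB R=OORR B=GBGB L=RROO
Query 1: F[1] = B
Query 2: B[3] = B
Query 3: D[1] = W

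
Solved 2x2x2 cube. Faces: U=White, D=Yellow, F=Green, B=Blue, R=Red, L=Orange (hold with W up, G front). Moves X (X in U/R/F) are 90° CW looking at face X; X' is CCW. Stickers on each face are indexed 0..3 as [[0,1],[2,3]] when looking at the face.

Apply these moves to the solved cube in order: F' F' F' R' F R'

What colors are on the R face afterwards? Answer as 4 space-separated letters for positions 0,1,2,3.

Answer: R W O B

Derivation:
After move 1 (F'): F=GGGG U=WWRR R=YRYR D=OOYY L=OWOW
After move 2 (F'): F=GGGG U=WWYY R=OROR D=WWYY L=OROR
After move 3 (F'): F=GGGG U=WWOO R=WRWR D=RRYY L=OYOY
After move 4 (R'): R=RRWW U=WBOB F=GWGO D=RGYG B=YBRB
After move 5 (F): F=GGOW U=WBYY R=ORBW D=WRYG L=OROG
After move 6 (R'): R=RWOB U=WRYY F=GBOY D=WGYW B=GBRB
Query: R face = RWOB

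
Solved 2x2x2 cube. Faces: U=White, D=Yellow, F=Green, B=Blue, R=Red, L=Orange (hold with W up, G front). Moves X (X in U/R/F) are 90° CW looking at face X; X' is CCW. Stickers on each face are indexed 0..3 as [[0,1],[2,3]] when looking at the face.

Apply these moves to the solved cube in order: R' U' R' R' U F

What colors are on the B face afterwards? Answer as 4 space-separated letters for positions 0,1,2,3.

Answer: Y B O B

Derivation:
After move 1 (R'): R=RRRR U=WBWB F=GWGW D=YGYG B=YBYB
After move 2 (U'): U=BBWW F=OOGW R=GWRR B=RRYB L=YBOO
After move 3 (R'): R=WRGR U=BYWR F=OBGW D=YOYW B=GRGB
After move 4 (R'): R=RRWG U=BGWG F=OYGR D=YBYW B=WROB
After move 5 (U): U=WBGG F=RRGR R=WRWG B=YBOB L=OYOO
After move 6 (F): F=GRRR U=WBOY R=GRGG D=WWYW L=OYOB
Query: B face = YBOB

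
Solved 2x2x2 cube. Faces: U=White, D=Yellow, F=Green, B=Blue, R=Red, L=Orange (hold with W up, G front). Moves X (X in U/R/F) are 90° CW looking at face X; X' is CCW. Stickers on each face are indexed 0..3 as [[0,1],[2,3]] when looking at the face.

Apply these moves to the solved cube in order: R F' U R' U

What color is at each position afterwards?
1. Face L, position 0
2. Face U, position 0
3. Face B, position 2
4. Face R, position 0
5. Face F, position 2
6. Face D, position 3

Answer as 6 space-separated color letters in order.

After move 1 (R): R=RRRR U=WGWG F=GYGY D=YBYB B=WBWB
After move 2 (F'): F=YYGG U=WGRR R=BRYR D=OOYB L=OGOW
After move 3 (U): U=RWRG F=BRGG R=WBYR B=OGWB L=YYOW
After move 4 (R'): R=BRWY U=RWRO F=BWGG D=ORYG B=BGOB
After move 5 (U): U=RROW F=BRGG R=BGWY B=YYOB L=BWOW
Query 1: L[0] = B
Query 2: U[0] = R
Query 3: B[2] = O
Query 4: R[0] = B
Query 5: F[2] = G
Query 6: D[3] = G

Answer: B R O B G G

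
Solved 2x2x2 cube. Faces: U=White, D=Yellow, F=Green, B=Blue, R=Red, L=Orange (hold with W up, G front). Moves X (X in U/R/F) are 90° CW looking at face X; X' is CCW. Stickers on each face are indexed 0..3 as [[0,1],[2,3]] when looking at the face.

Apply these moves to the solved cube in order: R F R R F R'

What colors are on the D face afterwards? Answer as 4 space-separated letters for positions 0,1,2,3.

After move 1 (R): R=RRRR U=WGWG F=GYGY D=YBYB B=WBWB
After move 2 (F): F=GGYY U=WGOO R=WRGR D=RRYB L=OYOB
After move 3 (R): R=GWRR U=WGOY F=GRYB D=RWYW B=OBGB
After move 4 (R): R=RGRW U=WROB F=GWYW D=RGYO B=YBGB
After move 5 (F): F=YGWW U=WRBY R=OGBW D=RRYO L=OROG
After move 6 (R'): R=GWOB U=WGBY F=YRWY D=RGYW B=OBRB
Query: D face = RGYW

Answer: R G Y W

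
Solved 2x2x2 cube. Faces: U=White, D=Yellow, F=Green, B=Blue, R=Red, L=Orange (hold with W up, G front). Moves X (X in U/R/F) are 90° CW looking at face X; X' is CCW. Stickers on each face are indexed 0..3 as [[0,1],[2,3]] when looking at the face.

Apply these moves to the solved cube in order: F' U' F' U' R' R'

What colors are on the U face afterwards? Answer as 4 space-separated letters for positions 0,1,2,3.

Answer: R W W Y

Derivation:
After move 1 (F'): F=GGGG U=WWRR R=YRYR D=OOYY L=OWOW
After move 2 (U'): U=WRWR F=OWGG R=GGYR B=YRBB L=BBOW
After move 3 (F'): F=WGOG U=WRGY R=OGOR D=BWYY L=BROW
After move 4 (U'): U=RYWG F=BROG R=WGOR B=OGBB L=YROW
After move 5 (R'): R=GRWO U=RBWO F=BYOG D=BRYG B=YGWB
After move 6 (R'): R=ROGW U=RWWY F=BBOO D=BYYG B=GGRB
Query: U face = RWWY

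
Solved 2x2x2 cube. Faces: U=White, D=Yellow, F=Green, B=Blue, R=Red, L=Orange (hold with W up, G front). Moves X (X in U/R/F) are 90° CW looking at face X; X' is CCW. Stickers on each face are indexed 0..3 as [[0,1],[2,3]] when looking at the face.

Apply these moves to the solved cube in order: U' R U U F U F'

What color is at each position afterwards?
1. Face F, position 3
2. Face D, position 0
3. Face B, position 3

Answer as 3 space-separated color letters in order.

After move 1 (U'): U=WWWW F=OOGG R=GGRR B=RRBB L=BBOO
After move 2 (R): R=RGRG U=WOWG F=OYGY D=YBYR B=WRWB
After move 3 (U): U=WWGO F=RGGY R=WRRG B=BBWB L=OYOO
After move 4 (U): U=GWOW F=WRGY R=BBRG B=OYWB L=RGOO
After move 5 (F): F=GWYR U=GWOG R=OBWG D=RBYR L=RYOB
After move 6 (U): U=OGGW F=OBYR R=OYWG B=RYWB L=GWOB
After move 7 (F'): F=BROY U=OGOW R=BYRG D=WBYR L=GWOG
Query 1: F[3] = Y
Query 2: D[0] = W
Query 3: B[3] = B

Answer: Y W B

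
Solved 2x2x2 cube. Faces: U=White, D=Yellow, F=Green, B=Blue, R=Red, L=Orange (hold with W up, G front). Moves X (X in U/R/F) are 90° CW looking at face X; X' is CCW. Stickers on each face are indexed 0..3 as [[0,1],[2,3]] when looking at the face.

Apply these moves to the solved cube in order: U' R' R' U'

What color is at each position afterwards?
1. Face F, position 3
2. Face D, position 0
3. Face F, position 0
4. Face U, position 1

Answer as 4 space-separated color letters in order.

After move 1 (U'): U=WWWW F=OOGG R=GGRR B=RRBB L=BBOO
After move 2 (R'): R=GRGR U=WBWR F=OWGW D=YOYG B=YRYB
After move 3 (R'): R=RRGG U=WYWY F=OBGR D=YWYW B=GROB
After move 4 (U'): U=YYWW F=BBGR R=OBGG B=RROB L=GROO
Query 1: F[3] = R
Query 2: D[0] = Y
Query 3: F[0] = B
Query 4: U[1] = Y

Answer: R Y B Y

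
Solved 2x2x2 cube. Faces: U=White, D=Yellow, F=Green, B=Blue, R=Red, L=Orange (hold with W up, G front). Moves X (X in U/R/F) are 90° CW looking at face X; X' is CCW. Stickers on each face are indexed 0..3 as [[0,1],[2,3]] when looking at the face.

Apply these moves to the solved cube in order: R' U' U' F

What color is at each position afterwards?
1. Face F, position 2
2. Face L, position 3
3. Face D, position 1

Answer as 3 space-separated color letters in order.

Answer: W G O

Derivation:
After move 1 (R'): R=RRRR U=WBWB F=GWGW D=YGYG B=YBYB
After move 2 (U'): U=BBWW F=OOGW R=GWRR B=RRYB L=YBOO
After move 3 (U'): U=BWBW F=YBGW R=OORR B=GWYB L=RROO
After move 4 (F): F=GYWB U=BWOR R=BOWR D=ROYG L=RYOG
Query 1: F[2] = W
Query 2: L[3] = G
Query 3: D[1] = O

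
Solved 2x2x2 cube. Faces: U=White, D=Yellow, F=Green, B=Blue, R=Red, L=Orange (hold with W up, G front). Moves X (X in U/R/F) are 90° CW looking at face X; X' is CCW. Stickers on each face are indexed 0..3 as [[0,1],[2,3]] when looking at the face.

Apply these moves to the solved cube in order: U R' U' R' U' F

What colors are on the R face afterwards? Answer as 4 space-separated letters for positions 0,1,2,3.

After move 1 (U): U=WWWW F=RRGG R=BBRR B=OOBB L=GGOO
After move 2 (R'): R=BRBR U=WBWO F=RWGW D=YRYG B=YOYB
After move 3 (U'): U=BOWW F=GGGW R=RWBR B=BRYB L=YOOO
After move 4 (R'): R=WRRB U=BYWB F=GOGW D=YGYW B=GRRB
After move 5 (U'): U=YBBW F=YOGW R=GORB B=WRRB L=GROO
After move 6 (F): F=GYWO U=YBOR R=BOWB D=RGYW L=GYOG
Query: R face = BOWB

Answer: B O W B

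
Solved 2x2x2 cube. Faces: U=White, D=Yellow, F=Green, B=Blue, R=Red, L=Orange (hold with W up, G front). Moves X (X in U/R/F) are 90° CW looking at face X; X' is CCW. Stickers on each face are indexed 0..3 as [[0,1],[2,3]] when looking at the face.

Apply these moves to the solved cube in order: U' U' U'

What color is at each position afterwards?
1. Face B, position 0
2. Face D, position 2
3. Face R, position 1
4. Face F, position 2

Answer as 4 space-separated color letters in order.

Answer: O Y B G

Derivation:
After move 1 (U'): U=WWWW F=OOGG R=GGRR B=RRBB L=BBOO
After move 2 (U'): U=WWWW F=BBGG R=OORR B=GGBB L=RROO
After move 3 (U'): U=WWWW F=RRGG R=BBRR B=OOBB L=GGOO
Query 1: B[0] = O
Query 2: D[2] = Y
Query 3: R[1] = B
Query 4: F[2] = G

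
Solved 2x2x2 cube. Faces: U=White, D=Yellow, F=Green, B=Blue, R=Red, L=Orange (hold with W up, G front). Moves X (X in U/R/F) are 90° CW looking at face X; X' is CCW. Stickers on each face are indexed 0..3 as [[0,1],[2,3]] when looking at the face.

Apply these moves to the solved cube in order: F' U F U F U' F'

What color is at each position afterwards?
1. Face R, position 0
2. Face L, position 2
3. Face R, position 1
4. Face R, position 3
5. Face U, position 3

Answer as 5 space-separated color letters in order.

After move 1 (F'): F=GGGG U=WWRR R=YRYR D=OOYY L=OWOW
After move 2 (U): U=RWRW F=YRGG R=BBYR B=OWBB L=GGOW
After move 3 (F): F=GYGR U=RWWG R=RBWR D=YBYY L=GOOO
After move 4 (U): U=WRGW F=RBGR R=OWWR B=GOBB L=GYOO
After move 5 (F): F=GRRB U=WROY R=GWWR D=WOYY L=GYOB
After move 6 (U'): U=RYWO F=GYRB R=GRWR B=GWBB L=GOOB
After move 7 (F'): F=YBGR U=RYGW R=ORWR D=OBYY L=GOOW
Query 1: R[0] = O
Query 2: L[2] = O
Query 3: R[1] = R
Query 4: R[3] = R
Query 5: U[3] = W

Answer: O O R R W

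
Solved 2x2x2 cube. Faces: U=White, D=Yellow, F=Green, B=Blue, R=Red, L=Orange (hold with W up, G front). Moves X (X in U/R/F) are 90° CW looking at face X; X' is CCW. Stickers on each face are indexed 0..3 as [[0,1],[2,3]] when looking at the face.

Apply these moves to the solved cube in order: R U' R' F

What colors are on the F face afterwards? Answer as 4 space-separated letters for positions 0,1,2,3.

After move 1 (R): R=RRRR U=WGWG F=GYGY D=YBYB B=WBWB
After move 2 (U'): U=GGWW F=OOGY R=GYRR B=RRWB L=WBOO
After move 3 (R'): R=YRGR U=GWWR F=OGGW D=YOYY B=BRBB
After move 4 (F): F=GOWG U=GWOB R=WRRR D=GYYY L=WYOO
Query: F face = GOWG

Answer: G O W G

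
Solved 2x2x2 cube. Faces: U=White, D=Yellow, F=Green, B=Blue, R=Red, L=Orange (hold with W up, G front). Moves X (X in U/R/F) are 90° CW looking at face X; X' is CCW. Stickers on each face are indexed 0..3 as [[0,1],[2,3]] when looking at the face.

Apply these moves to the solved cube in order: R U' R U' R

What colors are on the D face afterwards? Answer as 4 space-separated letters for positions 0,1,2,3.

Answer: Y G Y R

Derivation:
After move 1 (R): R=RRRR U=WGWG F=GYGY D=YBYB B=WBWB
After move 2 (U'): U=GGWW F=OOGY R=GYRR B=RRWB L=WBOO
After move 3 (R): R=RGRY U=GOWY F=OBGB D=YWYR B=WRGB
After move 4 (U'): U=OYGW F=WBGB R=OBRY B=RGGB L=WROO
After move 5 (R): R=ROYB U=OBGB F=WWGR D=YGYR B=WGYB
Query: D face = YGYR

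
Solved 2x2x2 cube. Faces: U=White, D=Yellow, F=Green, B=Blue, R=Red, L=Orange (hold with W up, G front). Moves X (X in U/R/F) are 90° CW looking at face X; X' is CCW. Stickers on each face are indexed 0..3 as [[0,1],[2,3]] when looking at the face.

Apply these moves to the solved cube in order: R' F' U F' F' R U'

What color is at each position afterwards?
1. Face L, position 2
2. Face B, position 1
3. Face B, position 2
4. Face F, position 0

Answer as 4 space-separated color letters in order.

Answer: O W W W

Derivation:
After move 1 (R'): R=RRRR U=WBWB F=GWGW D=YGYG B=YBYB
After move 2 (F'): F=WWGG U=WBRR R=GRYR D=OOYG L=OBOW
After move 3 (U): U=RWRB F=GRGG R=YBYR B=OBYB L=WWOW
After move 4 (F'): F=RGGG U=RWYY R=OBOR D=WWYG L=WBOR
After move 5 (F'): F=GGRG U=RWOO R=WBWR D=BRYG L=WYOY
After move 6 (R): R=WWRB U=RGOG F=GRRG D=BYYO B=OBWB
After move 7 (U'): U=GGRO F=WYRG R=GRRB B=WWWB L=OBOY
Query 1: L[2] = O
Query 2: B[1] = W
Query 3: B[2] = W
Query 4: F[0] = W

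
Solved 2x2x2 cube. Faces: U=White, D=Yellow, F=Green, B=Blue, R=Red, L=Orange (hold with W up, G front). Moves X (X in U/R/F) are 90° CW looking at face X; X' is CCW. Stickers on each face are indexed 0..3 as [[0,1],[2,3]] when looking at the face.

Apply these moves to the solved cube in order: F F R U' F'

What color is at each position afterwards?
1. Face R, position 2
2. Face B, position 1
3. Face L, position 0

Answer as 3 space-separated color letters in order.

Answer: W O Y

Derivation:
After move 1 (F): F=GGGG U=WWOO R=WRWR D=RRYY L=OYOY
After move 2 (F): F=GGGG U=WWYY R=OROR D=WWYY L=OROR
After move 3 (R): R=OORR U=WGYG F=GWGY D=WBYB B=YBWB
After move 4 (U'): U=GGWY F=ORGY R=GWRR B=OOWB L=YBOR
After move 5 (F'): F=RYOG U=GGGR R=BWWR D=BRYB L=YYOW
Query 1: R[2] = W
Query 2: B[1] = O
Query 3: L[0] = Y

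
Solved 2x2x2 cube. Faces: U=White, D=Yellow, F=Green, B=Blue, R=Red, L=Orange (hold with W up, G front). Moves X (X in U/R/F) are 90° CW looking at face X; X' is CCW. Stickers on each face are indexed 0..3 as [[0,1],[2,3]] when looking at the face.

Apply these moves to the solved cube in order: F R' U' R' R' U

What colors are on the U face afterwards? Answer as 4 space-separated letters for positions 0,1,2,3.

Answer: W B G G

Derivation:
After move 1 (F): F=GGGG U=WWOO R=WRWR D=RRYY L=OYOY
After move 2 (R'): R=RRWW U=WBOB F=GWGO D=RGYG B=YBRB
After move 3 (U'): U=BBWO F=OYGO R=GWWW B=RRRB L=YBOY
After move 4 (R'): R=WWGW U=BRWR F=OBGO D=RYYO B=GRGB
After move 5 (R'): R=WWWG U=BGWG F=ORGR D=RBYO B=ORYB
After move 6 (U): U=WBGG F=WWGR R=ORWG B=YBYB L=OROY
Query: U face = WBGG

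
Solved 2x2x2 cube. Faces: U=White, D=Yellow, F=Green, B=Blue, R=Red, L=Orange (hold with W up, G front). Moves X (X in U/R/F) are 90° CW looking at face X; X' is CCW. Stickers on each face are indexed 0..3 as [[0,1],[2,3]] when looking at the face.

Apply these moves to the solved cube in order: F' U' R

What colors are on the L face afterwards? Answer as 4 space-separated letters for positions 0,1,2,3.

Answer: B B O W

Derivation:
After move 1 (F'): F=GGGG U=WWRR R=YRYR D=OOYY L=OWOW
After move 2 (U'): U=WRWR F=OWGG R=GGYR B=YRBB L=BBOW
After move 3 (R): R=YGRG U=WWWG F=OOGY D=OBYY B=RRRB
Query: L face = BBOW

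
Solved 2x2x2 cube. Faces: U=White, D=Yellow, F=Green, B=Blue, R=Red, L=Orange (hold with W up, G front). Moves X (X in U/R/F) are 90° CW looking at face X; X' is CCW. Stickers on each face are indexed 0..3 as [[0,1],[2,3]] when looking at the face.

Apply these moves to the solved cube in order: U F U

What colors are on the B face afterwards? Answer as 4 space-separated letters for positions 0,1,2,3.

After move 1 (U): U=WWWW F=RRGG R=BBRR B=OOBB L=GGOO
After move 2 (F): F=GRGR U=WWOG R=WBWR D=RBYY L=GYOY
After move 3 (U): U=OWGW F=WBGR R=OOWR B=GYBB L=GROY
Query: B face = GYBB

Answer: G Y B B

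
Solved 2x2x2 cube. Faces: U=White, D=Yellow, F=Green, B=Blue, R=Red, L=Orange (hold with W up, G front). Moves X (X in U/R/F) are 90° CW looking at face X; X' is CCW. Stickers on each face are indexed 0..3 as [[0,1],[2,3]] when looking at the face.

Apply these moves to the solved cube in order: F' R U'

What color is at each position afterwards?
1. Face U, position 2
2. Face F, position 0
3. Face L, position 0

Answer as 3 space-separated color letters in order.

Answer: W O R

Derivation:
After move 1 (F'): F=GGGG U=WWRR R=YRYR D=OOYY L=OWOW
After move 2 (R): R=YYRR U=WGRG F=GOGY D=OBYB B=RBWB
After move 3 (U'): U=GGWR F=OWGY R=GORR B=YYWB L=RBOW
Query 1: U[2] = W
Query 2: F[0] = O
Query 3: L[0] = R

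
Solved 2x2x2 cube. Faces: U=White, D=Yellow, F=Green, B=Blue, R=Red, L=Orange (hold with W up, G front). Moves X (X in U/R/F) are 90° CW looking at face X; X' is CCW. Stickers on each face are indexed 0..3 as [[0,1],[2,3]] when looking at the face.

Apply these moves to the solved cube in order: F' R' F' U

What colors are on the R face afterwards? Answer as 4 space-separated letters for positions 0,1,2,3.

After move 1 (F'): F=GGGG U=WWRR R=YRYR D=OOYY L=OWOW
After move 2 (R'): R=RRYY U=WBRB F=GWGR D=OGYG B=YBOB
After move 3 (F'): F=WRGG U=WBRY R=GROY D=WWYG L=OBOR
After move 4 (U): U=RWYB F=GRGG R=YBOY B=OBOB L=WROR
Query: R face = YBOY

Answer: Y B O Y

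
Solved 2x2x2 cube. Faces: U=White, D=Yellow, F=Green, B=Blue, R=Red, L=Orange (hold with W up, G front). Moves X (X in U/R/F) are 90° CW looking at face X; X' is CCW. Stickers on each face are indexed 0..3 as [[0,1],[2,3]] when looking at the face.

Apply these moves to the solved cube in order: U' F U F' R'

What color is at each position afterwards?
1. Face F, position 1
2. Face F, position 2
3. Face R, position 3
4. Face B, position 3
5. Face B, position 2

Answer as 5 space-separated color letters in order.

Answer: W W R B Y

Derivation:
After move 1 (U'): U=WWWW F=OOGG R=GGRR B=RRBB L=BBOO
After move 2 (F): F=GOGO U=WWOB R=WGWR D=RGYY L=BYOY
After move 3 (U): U=OWBW F=WGGO R=RRWR B=BYBB L=GOOY
After move 4 (F'): F=GOWG U=OWRW R=GRRR D=OYYY L=GWOB
After move 5 (R'): R=RRGR U=OBRB F=GWWW D=OOYG B=YYYB
Query 1: F[1] = W
Query 2: F[2] = W
Query 3: R[3] = R
Query 4: B[3] = B
Query 5: B[2] = Y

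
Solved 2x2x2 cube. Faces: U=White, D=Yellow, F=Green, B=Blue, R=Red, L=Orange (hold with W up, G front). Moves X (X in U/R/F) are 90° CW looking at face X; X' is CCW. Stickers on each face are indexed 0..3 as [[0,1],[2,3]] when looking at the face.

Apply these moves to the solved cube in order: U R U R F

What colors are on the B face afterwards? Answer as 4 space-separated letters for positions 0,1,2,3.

After move 1 (U): U=WWWW F=RRGG R=BBRR B=OOBB L=GGOO
After move 2 (R): R=RBRB U=WRWG F=RYGY D=YBYO B=WOWB
After move 3 (U): U=WWGR F=RBGY R=WORB B=GGWB L=RYOO
After move 4 (R): R=RWBO U=WBGY F=RBGO D=YWYG B=RGWB
After move 5 (F): F=GROB U=WBOY R=GWYO D=BRYG L=RYOW
Query: B face = RGWB

Answer: R G W B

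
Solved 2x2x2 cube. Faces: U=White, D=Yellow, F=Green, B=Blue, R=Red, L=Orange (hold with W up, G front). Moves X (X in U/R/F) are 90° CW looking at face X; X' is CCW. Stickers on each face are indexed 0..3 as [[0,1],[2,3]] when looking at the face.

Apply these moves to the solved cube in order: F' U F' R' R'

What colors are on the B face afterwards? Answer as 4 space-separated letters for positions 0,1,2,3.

After move 1 (F'): F=GGGG U=WWRR R=YRYR D=OOYY L=OWOW
After move 2 (U): U=RWRW F=YRGG R=BBYR B=OWBB L=GGOW
After move 3 (F'): F=RGYG U=RWBY R=OBOR D=GWYY L=GWOR
After move 4 (R'): R=BROO U=RBBO F=RWYY D=GGYG B=YWWB
After move 5 (R'): R=ROBO U=RWBY F=RBYO D=GWYY B=GWGB
Query: B face = GWGB

Answer: G W G B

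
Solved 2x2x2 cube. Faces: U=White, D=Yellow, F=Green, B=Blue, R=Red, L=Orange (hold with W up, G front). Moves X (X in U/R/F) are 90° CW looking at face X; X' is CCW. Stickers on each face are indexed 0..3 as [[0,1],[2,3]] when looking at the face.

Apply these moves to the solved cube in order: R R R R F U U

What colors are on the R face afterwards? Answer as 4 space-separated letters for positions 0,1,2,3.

Answer: O Y W R

Derivation:
After move 1 (R): R=RRRR U=WGWG F=GYGY D=YBYB B=WBWB
After move 2 (R): R=RRRR U=WYWY F=GBGB D=YWYW B=GBGB
After move 3 (R): R=RRRR U=WBWB F=GWGW D=YGYG B=YBYB
After move 4 (R): R=RRRR U=WWWW F=GGGG D=YYYY B=BBBB
After move 5 (F): F=GGGG U=WWOO R=WRWR D=RRYY L=OYOY
After move 6 (U): U=OWOW F=WRGG R=BBWR B=OYBB L=GGOY
After move 7 (U): U=OOWW F=BBGG R=OYWR B=GGBB L=WROY
Query: R face = OYWR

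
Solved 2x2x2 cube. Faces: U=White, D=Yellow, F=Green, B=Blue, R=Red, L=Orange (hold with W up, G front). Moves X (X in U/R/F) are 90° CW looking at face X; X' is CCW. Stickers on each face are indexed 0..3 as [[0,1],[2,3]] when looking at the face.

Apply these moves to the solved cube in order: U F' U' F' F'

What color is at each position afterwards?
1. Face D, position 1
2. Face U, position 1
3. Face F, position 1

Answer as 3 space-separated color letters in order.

Answer: W R R

Derivation:
After move 1 (U): U=WWWW F=RRGG R=BBRR B=OOBB L=GGOO
After move 2 (F'): F=RGRG U=WWBR R=YBYR D=GOYY L=GWOW
After move 3 (U'): U=WRWB F=GWRG R=RGYR B=YBBB L=OOOW
After move 4 (F'): F=WGGR U=WRRY R=OGGR D=OWYY L=OBOW
After move 5 (F'): F=GRWG U=WROG R=WGOR D=BWYY L=OYOR
Query 1: D[1] = W
Query 2: U[1] = R
Query 3: F[1] = R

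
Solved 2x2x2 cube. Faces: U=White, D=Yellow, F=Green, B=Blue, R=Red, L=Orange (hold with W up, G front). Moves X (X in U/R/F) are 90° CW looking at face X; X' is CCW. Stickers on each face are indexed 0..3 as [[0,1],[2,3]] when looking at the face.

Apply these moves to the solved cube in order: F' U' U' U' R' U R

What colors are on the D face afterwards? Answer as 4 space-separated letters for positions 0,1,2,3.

After move 1 (F'): F=GGGG U=WWRR R=YRYR D=OOYY L=OWOW
After move 2 (U'): U=WRWR F=OWGG R=GGYR B=YRBB L=BBOW
After move 3 (U'): U=RRWW F=BBGG R=OWYR B=GGBB L=YROW
After move 4 (U'): U=RWRW F=YRGG R=BBYR B=OWBB L=GGOW
After move 5 (R'): R=BRBY U=RBRO F=YWGW D=ORYG B=YWOB
After move 6 (U): U=RROB F=BRGW R=YWBY B=GGOB L=YWOW
After move 7 (R): R=BYYW U=RROW F=BRGG D=OOYG B=BGRB
Query: D face = OOYG

Answer: O O Y G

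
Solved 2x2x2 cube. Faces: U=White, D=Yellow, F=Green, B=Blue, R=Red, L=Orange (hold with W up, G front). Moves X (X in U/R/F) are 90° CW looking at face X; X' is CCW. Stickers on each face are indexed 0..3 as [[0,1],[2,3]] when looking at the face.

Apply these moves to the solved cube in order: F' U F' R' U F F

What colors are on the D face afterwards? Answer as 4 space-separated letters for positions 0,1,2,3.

After move 1 (F'): F=GGGG U=WWRR R=YRYR D=OOYY L=OWOW
After move 2 (U): U=RWRW F=YRGG R=BBYR B=OWBB L=GGOW
After move 3 (F'): F=RGYG U=RWBY R=OBOR D=GWYY L=GWOR
After move 4 (R'): R=BROO U=RBBO F=RWYY D=GGYG B=YWWB
After move 5 (U): U=BROB F=BRYY R=YWOO B=GWWB L=RWOR
After move 6 (F): F=YBYR U=BRRW R=OWBO D=OYYG L=RGOG
After move 7 (F): F=YYRB U=BRGG R=RWWO D=BOYG L=ROOY
Query: D face = BOYG

Answer: B O Y G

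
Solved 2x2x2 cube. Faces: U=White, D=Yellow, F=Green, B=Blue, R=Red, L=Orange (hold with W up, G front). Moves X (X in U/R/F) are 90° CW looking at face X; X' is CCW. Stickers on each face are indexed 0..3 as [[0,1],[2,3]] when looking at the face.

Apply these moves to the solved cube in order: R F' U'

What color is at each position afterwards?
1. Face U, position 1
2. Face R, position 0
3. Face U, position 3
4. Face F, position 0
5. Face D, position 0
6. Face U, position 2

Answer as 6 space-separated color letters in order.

Answer: R Y R O O W

Derivation:
After move 1 (R): R=RRRR U=WGWG F=GYGY D=YBYB B=WBWB
After move 2 (F'): F=YYGG U=WGRR R=BRYR D=OOYB L=OGOW
After move 3 (U'): U=GRWR F=OGGG R=YYYR B=BRWB L=WBOW
Query 1: U[1] = R
Query 2: R[0] = Y
Query 3: U[3] = R
Query 4: F[0] = O
Query 5: D[0] = O
Query 6: U[2] = W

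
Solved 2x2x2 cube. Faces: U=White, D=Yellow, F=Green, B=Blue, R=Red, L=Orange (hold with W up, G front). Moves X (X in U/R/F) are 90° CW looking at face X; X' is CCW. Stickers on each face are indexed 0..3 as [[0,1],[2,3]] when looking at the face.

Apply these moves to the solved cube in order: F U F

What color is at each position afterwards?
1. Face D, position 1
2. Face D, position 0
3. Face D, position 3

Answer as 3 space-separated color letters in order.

Answer: B W Y

Derivation:
After move 1 (F): F=GGGG U=WWOO R=WRWR D=RRYY L=OYOY
After move 2 (U): U=OWOW F=WRGG R=BBWR B=OYBB L=GGOY
After move 3 (F): F=GWGR U=OWYG R=OBWR D=WBYY L=GROR
Query 1: D[1] = B
Query 2: D[0] = W
Query 3: D[3] = Y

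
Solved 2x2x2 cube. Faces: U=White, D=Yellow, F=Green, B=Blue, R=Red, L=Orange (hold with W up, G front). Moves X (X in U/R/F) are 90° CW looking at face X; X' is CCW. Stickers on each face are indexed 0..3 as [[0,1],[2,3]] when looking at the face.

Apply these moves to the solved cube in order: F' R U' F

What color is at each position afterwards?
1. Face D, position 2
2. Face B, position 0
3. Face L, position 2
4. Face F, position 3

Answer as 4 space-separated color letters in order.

Answer: Y Y O W

Derivation:
After move 1 (F'): F=GGGG U=WWRR R=YRYR D=OOYY L=OWOW
After move 2 (R): R=YYRR U=WGRG F=GOGY D=OBYB B=RBWB
After move 3 (U'): U=GGWR F=OWGY R=GORR B=YYWB L=RBOW
After move 4 (F): F=GOYW U=GGWB R=WORR D=RGYB L=ROOB
Query 1: D[2] = Y
Query 2: B[0] = Y
Query 3: L[2] = O
Query 4: F[3] = W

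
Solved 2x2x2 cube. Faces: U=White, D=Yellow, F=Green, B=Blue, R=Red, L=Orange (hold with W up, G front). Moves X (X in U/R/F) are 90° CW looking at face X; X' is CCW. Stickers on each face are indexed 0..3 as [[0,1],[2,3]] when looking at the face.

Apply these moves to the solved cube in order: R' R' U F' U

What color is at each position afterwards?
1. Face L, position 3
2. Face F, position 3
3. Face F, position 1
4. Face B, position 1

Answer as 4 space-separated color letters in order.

Answer: Y G B Y

Derivation:
After move 1 (R'): R=RRRR U=WBWB F=GWGW D=YGYG B=YBYB
After move 2 (R'): R=RRRR U=WYWY F=GBGB D=YWYW B=GBGB
After move 3 (U): U=WWYY F=RRGB R=GBRR B=OOGB L=GBOO
After move 4 (F'): F=RBRG U=WWGR R=WBYR D=BOYW L=GYOY
After move 5 (U): U=GWRW F=WBRG R=OOYR B=GYGB L=RBOY
Query 1: L[3] = Y
Query 2: F[3] = G
Query 3: F[1] = B
Query 4: B[1] = Y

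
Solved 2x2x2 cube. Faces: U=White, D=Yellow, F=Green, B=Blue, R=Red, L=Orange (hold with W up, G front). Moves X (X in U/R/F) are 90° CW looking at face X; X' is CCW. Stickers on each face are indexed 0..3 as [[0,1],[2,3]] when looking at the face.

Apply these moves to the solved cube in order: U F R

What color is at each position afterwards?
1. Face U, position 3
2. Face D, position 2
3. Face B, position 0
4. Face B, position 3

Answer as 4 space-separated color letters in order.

After move 1 (U): U=WWWW F=RRGG R=BBRR B=OOBB L=GGOO
After move 2 (F): F=GRGR U=WWOG R=WBWR D=RBYY L=GYOY
After move 3 (R): R=WWRB U=WROR F=GBGY D=RBYO B=GOWB
Query 1: U[3] = R
Query 2: D[2] = Y
Query 3: B[0] = G
Query 4: B[3] = B

Answer: R Y G B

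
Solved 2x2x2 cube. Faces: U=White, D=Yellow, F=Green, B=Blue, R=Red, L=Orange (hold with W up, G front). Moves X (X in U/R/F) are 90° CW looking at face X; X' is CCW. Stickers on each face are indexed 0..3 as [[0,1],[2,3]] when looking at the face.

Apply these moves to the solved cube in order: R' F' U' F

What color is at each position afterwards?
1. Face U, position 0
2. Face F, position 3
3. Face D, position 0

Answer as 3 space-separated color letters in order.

Answer: B B Y

Derivation:
After move 1 (R'): R=RRRR U=WBWB F=GWGW D=YGYG B=YBYB
After move 2 (F'): F=WWGG U=WBRR R=GRYR D=OOYG L=OBOW
After move 3 (U'): U=BRWR F=OBGG R=WWYR B=GRYB L=YBOW
After move 4 (F): F=GOGB U=BRWB R=WWRR D=YWYG L=YOOO
Query 1: U[0] = B
Query 2: F[3] = B
Query 3: D[0] = Y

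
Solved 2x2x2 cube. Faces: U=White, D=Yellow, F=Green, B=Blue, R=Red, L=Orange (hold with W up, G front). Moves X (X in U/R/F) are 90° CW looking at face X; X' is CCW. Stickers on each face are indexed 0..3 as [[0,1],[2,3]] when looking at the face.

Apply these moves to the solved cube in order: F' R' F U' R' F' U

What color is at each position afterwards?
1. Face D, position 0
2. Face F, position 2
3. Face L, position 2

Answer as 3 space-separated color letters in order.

After move 1 (F'): F=GGGG U=WWRR R=YRYR D=OOYY L=OWOW
After move 2 (R'): R=RRYY U=WBRB F=GWGR D=OGYG B=YBOB
After move 3 (F): F=GGRW U=WBWW R=RRBY D=YRYG L=OOOG
After move 4 (U'): U=BWWW F=OORW R=GGBY B=RROB L=YBOG
After move 5 (R'): R=GYGB U=BOWR F=OWRW D=YOYW B=GRRB
After move 6 (F'): F=WWOR U=BOGG R=OYYB D=BGYW L=YROW
After move 7 (U): U=GBGO F=OYOR R=GRYB B=YRRB L=WWOW
Query 1: D[0] = B
Query 2: F[2] = O
Query 3: L[2] = O

Answer: B O O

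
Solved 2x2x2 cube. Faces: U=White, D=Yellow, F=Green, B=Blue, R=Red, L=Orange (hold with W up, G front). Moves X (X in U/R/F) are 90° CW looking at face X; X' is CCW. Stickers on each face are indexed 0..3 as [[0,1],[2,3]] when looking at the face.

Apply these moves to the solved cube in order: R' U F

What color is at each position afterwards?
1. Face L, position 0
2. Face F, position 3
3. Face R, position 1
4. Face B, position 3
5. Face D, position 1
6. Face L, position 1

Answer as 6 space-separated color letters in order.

Answer: G R B B Y Y

Derivation:
After move 1 (R'): R=RRRR U=WBWB F=GWGW D=YGYG B=YBYB
After move 2 (U): U=WWBB F=RRGW R=YBRR B=OOYB L=GWOO
After move 3 (F): F=GRWR U=WWOW R=BBBR D=RYYG L=GYOG
Query 1: L[0] = G
Query 2: F[3] = R
Query 3: R[1] = B
Query 4: B[3] = B
Query 5: D[1] = Y
Query 6: L[1] = Y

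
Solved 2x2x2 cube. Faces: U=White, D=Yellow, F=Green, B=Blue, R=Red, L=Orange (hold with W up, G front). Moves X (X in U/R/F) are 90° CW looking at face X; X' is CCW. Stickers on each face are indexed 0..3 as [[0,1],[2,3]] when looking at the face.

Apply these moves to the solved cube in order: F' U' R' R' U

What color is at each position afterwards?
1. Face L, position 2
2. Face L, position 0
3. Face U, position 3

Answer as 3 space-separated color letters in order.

Answer: O O O

Derivation:
After move 1 (F'): F=GGGG U=WWRR R=YRYR D=OOYY L=OWOW
After move 2 (U'): U=WRWR F=OWGG R=GGYR B=YRBB L=BBOW
After move 3 (R'): R=GRGY U=WBWY F=ORGR D=OWYG B=YROB
After move 4 (R'): R=RYGG U=WOWY F=OBGY D=ORYR B=GRWB
After move 5 (U): U=WWYO F=RYGY R=GRGG B=BBWB L=OBOW
Query 1: L[2] = O
Query 2: L[0] = O
Query 3: U[3] = O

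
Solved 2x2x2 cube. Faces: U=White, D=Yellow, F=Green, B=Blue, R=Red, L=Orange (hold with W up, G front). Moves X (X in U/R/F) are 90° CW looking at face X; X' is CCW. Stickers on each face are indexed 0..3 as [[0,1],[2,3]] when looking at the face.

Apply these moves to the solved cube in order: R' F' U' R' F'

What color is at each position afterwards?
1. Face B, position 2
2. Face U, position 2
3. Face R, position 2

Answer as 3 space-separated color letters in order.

Answer: O W O

Derivation:
After move 1 (R'): R=RRRR U=WBWB F=GWGW D=YGYG B=YBYB
After move 2 (F'): F=WWGG U=WBRR R=GRYR D=OOYG L=OBOW
After move 3 (U'): U=BRWR F=OBGG R=WWYR B=GRYB L=YBOW
After move 4 (R'): R=WRWY U=BYWG F=ORGR D=OBYG B=GROB
After move 5 (F'): F=RROG U=BYWW R=BROY D=BWYG L=YGOW
Query 1: B[2] = O
Query 2: U[2] = W
Query 3: R[2] = O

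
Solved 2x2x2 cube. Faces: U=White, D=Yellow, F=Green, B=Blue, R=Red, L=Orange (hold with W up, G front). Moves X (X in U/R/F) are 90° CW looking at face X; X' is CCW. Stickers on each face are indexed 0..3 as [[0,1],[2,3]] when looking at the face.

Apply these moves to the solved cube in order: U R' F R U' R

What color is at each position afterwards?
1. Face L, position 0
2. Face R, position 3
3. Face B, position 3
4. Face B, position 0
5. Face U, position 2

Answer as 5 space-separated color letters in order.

Answer: G B B O W

Derivation:
After move 1 (U): U=WWWW F=RRGG R=BBRR B=OOBB L=GGOO
After move 2 (R'): R=BRBR U=WBWO F=RWGW D=YRYG B=YOYB
After move 3 (F): F=GRWW U=WBOG R=WROR D=BBYG L=GYOR
After move 4 (R): R=OWRR U=WROW F=GBWG D=BYYY B=GOBB
After move 5 (U'): U=RWWO F=GYWG R=GBRR B=OWBB L=GOOR
After move 6 (R): R=RGRB U=RYWG F=GYWY D=BBYO B=OWWB
Query 1: L[0] = G
Query 2: R[3] = B
Query 3: B[3] = B
Query 4: B[0] = O
Query 5: U[2] = W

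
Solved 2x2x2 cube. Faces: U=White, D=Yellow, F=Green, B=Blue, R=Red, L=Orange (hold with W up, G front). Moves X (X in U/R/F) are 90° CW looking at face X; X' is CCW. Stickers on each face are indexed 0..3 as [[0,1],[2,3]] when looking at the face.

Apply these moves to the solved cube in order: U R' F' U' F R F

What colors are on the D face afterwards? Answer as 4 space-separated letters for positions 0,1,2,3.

After move 1 (U): U=WWWW F=RRGG R=BBRR B=OOBB L=GGOO
After move 2 (R'): R=BRBR U=WBWO F=RWGW D=YRYG B=YOYB
After move 3 (F'): F=WWRG U=WBBB R=RRYR D=GOYG L=GOOW
After move 4 (U'): U=BBWB F=GORG R=WWYR B=RRYB L=YOOW
After move 5 (F): F=RGGO U=BBWO R=WWBR D=YWYG L=YGOO
After move 6 (R): R=BWRW U=BGWO F=RWGG D=YYYR B=ORBB
After move 7 (F): F=GRGW U=BGOG R=WWOW D=RBYR L=YYOY
Query: D face = RBYR

Answer: R B Y R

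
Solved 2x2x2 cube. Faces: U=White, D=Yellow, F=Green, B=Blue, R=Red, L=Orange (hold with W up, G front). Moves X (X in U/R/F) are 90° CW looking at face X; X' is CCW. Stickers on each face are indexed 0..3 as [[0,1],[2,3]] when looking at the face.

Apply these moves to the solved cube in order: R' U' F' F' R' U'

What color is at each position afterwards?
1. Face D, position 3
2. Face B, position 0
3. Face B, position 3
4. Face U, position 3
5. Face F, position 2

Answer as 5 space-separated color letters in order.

Answer: O W B G O

Derivation:
After move 1 (R'): R=RRRR U=WBWB F=GWGW D=YGYG B=YBYB
After move 2 (U'): U=BBWW F=OOGW R=GWRR B=RRYB L=YBOO
After move 3 (F'): F=OWOG U=BBGR R=GWYR D=BOYG L=YWOW
After move 4 (F'): F=WGOO U=BBGY R=OWBR D=WWYG L=YROG
After move 5 (R'): R=WROB U=BYGR F=WBOY D=WGYO B=GRWB
After move 6 (U'): U=YRBG F=YROY R=WBOB B=WRWB L=GROG
Query 1: D[3] = O
Query 2: B[0] = W
Query 3: B[3] = B
Query 4: U[3] = G
Query 5: F[2] = O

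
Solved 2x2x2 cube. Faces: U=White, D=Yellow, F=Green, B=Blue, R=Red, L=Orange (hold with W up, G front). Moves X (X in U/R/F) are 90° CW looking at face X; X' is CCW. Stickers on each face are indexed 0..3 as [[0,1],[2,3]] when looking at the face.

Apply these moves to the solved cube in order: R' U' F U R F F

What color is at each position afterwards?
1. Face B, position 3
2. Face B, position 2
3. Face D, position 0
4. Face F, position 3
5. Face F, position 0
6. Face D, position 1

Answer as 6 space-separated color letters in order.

After move 1 (R'): R=RRRR U=WBWB F=GWGW D=YGYG B=YBYB
After move 2 (U'): U=BBWW F=OOGW R=GWRR B=RRYB L=YBOO
After move 3 (F): F=GOWO U=BBOB R=WWWR D=RGYG L=YYOG
After move 4 (U): U=OBBB F=WWWO R=RRWR B=YYYB L=GOOG
After move 5 (R): R=WRRR U=OWBO F=WGWG D=RYYY B=BYBB
After move 6 (F): F=WWGG U=OWGO R=BROR D=RWYY L=GROY
After move 7 (F): F=GWGW U=OWYR R=GROR D=OBYY L=GROW
Query 1: B[3] = B
Query 2: B[2] = B
Query 3: D[0] = O
Query 4: F[3] = W
Query 5: F[0] = G
Query 6: D[1] = B

Answer: B B O W G B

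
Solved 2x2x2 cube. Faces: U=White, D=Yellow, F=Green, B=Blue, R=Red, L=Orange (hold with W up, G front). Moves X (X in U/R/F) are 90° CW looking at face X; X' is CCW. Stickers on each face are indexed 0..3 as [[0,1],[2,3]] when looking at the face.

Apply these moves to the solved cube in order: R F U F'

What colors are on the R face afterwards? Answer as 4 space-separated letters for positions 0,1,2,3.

After move 1 (R): R=RRRR U=WGWG F=GYGY D=YBYB B=WBWB
After move 2 (F): F=GGYY U=WGOO R=WRGR D=RRYB L=OYOB
After move 3 (U): U=OWOG F=WRYY R=WBGR B=OYWB L=GGOB
After move 4 (F'): F=RYWY U=OWWG R=RBRR D=GBYB L=GGOO
Query: R face = RBRR

Answer: R B R R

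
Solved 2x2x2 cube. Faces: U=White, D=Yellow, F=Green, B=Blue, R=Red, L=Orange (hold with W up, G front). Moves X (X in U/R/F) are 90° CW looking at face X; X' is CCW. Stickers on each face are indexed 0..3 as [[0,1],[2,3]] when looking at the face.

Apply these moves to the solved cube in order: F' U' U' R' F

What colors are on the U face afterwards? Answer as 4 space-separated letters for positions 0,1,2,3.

After move 1 (F'): F=GGGG U=WWRR R=YRYR D=OOYY L=OWOW
After move 2 (U'): U=WRWR F=OWGG R=GGYR B=YRBB L=BBOW
After move 3 (U'): U=RRWW F=BBGG R=OWYR B=GGBB L=YROW
After move 4 (R'): R=WROY U=RBWG F=BRGW D=OBYG B=YGOB
After move 5 (F): F=GBWR U=RBWR R=WRGY D=OWYG L=YOOB
Query: U face = RBWR

Answer: R B W R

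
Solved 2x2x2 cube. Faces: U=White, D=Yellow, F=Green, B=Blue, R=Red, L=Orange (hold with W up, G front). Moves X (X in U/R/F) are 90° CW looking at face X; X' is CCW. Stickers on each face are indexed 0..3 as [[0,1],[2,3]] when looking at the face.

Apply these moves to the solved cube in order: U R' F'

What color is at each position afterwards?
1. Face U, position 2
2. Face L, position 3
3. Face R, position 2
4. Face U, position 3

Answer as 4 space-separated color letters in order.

After move 1 (U): U=WWWW F=RRGG R=BBRR B=OOBB L=GGOO
After move 2 (R'): R=BRBR U=WBWO F=RWGW D=YRYG B=YOYB
After move 3 (F'): F=WWRG U=WBBB R=RRYR D=GOYG L=GOOW
Query 1: U[2] = B
Query 2: L[3] = W
Query 3: R[2] = Y
Query 4: U[3] = B

Answer: B W Y B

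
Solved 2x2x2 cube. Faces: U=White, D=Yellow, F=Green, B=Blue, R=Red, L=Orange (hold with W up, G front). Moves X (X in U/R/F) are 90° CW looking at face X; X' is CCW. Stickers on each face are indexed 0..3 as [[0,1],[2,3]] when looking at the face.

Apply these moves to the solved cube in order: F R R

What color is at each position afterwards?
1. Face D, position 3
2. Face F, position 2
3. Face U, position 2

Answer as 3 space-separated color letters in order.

Answer: O G O

Derivation:
After move 1 (F): F=GGGG U=WWOO R=WRWR D=RRYY L=OYOY
After move 2 (R): R=WWRR U=WGOG F=GRGY D=RBYB B=OBWB
After move 3 (R): R=RWRW U=WROY F=GBGB D=RWYO B=GBGB
Query 1: D[3] = O
Query 2: F[2] = G
Query 3: U[2] = O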